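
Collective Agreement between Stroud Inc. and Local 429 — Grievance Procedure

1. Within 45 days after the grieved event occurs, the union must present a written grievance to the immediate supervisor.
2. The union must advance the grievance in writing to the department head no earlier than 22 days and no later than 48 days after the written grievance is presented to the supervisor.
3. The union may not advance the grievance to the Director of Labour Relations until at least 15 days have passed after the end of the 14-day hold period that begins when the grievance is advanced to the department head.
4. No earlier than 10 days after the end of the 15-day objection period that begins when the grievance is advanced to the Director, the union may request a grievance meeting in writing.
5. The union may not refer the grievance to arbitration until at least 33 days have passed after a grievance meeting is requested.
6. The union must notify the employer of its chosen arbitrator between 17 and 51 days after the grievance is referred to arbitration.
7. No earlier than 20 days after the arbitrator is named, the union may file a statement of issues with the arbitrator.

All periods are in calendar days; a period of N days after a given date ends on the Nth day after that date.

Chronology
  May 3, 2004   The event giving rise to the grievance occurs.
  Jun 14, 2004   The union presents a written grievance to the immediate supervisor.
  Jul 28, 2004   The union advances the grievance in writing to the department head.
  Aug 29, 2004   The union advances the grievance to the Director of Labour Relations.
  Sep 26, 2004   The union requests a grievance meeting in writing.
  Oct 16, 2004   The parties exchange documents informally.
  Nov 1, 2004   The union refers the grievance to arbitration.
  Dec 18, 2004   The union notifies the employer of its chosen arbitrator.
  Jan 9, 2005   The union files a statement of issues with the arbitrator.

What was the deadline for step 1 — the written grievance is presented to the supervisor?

Step 1 runs from May 3, 2004, when the grieved event occurs. 45 days after May 3, 2004 is Jun 17, 2004.

Jun 17, 2004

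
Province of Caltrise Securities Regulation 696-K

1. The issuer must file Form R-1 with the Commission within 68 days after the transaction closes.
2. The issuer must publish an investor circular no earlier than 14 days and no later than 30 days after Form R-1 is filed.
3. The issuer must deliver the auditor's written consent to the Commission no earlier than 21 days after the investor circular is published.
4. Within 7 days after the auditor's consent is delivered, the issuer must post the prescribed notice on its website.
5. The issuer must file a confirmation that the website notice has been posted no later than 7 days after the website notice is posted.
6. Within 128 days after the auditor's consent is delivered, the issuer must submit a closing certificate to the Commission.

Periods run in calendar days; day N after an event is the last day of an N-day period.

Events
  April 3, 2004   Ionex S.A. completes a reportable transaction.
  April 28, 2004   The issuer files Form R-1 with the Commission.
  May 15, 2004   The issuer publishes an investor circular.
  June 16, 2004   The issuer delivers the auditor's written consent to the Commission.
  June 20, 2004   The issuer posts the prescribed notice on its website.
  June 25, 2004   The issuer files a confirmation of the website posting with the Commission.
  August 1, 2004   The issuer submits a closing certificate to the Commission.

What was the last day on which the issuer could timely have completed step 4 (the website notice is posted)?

June 23, 2004

Step 4 runs from June 16, 2004, when the auditor's consent is delivered. 7 days after June 16, 2004 is June 23, 2004.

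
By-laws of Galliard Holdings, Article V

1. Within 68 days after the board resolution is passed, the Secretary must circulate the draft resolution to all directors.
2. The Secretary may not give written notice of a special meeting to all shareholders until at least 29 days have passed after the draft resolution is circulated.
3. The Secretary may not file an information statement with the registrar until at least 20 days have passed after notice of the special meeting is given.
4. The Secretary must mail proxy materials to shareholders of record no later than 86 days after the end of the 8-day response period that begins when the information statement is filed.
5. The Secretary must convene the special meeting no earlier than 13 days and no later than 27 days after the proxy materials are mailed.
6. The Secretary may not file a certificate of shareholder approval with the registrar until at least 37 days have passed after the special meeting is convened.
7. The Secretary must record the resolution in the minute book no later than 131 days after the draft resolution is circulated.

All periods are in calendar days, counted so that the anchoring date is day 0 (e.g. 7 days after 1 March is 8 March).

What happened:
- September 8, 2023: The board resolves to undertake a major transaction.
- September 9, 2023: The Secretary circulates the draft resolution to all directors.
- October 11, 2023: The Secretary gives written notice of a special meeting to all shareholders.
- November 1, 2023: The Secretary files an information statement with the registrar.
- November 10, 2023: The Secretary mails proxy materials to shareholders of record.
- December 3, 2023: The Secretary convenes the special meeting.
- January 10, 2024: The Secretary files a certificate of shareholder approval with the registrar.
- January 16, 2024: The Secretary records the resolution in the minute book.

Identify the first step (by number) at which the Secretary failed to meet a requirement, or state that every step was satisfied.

None — every step was satisfied

(1) due by September 8, 2023 + 68 days = November 15, 2023; September 9, 2023 is within that limit.
(2) permitted from September 9, 2023 + 29 days = October 8, 2023 onward; done October 11, 2023, after the minimum wait.
(3) permitted from October 11, 2023 + 20 days = October 31, 2023 onward; done November 1, 2023 — permitted.
(4) due by November 9, 2023 + 86 days = February 3, 2024; completed November 10, 2023, before the deadline.
(5) the permitted window runs from November 10, 2023 + 13 = November 23, 2023 to November 10, 2023 + 27 = December 7, 2023; done December 3, 2023, which is between those dates.
(6) permitted from December 3, 2023 + 37 days = January 9, 2024 onward; done January 10, 2024, after the minimum wait.
(7) due by September 9, 2023 + 131 days = January 18, 2024; January 16, 2024 is within that limit.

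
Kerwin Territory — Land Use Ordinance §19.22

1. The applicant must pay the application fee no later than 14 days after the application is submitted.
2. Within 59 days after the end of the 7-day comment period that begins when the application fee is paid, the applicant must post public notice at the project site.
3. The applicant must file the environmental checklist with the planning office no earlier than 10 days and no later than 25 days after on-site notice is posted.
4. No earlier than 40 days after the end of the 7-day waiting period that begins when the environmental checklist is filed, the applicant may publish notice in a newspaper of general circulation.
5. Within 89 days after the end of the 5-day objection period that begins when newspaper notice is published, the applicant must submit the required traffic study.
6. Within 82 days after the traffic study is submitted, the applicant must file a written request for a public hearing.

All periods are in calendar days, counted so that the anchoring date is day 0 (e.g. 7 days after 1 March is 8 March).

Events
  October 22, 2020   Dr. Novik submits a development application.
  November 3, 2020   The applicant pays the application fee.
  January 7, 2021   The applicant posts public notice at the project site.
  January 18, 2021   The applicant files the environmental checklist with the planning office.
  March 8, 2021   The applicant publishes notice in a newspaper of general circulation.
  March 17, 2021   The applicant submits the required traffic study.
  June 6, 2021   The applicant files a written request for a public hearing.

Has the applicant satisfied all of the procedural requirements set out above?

Step 1 — counting 14 days from October 22, 2020 (when the application is submitted) gives a deadline of November 5, 2020; completed November 3, 2020, before the deadline.
Step 2 — counting 59 days from November 10, 2020 (end of the 7-day comment period, which began when the application fee is paid on November 3, 2020) gives a deadline of January 8, 2021; done January 7, 2021 — timely.
Step 3 — 10 and 25 days from January 7, 2021 (when on-site notice is posted) are January 17, 2021 and February 1, 2021 respectively; done January 18, 2021, which is between those dates.
Step 4 — must wait 40 days from January 25, 2021 (end of the 7-day waiting period, which began when the environmental checklist is filed on January 18, 2021), so not before March 6, 2021; March 8, 2021 is on or after that date.
Step 5 — counting 89 days from March 13, 2021 (end of the 5-day objection period, which began when newspaper notice is published on March 8, 2021) gives a deadline of June 10, 2021; completed March 17, 2021, before the deadline.
Step 6 — counting 82 days from March 17, 2021 (when the traffic study is submitted) gives a deadline of June 7, 2021; completed June 6, 2021, before the deadline.

Yes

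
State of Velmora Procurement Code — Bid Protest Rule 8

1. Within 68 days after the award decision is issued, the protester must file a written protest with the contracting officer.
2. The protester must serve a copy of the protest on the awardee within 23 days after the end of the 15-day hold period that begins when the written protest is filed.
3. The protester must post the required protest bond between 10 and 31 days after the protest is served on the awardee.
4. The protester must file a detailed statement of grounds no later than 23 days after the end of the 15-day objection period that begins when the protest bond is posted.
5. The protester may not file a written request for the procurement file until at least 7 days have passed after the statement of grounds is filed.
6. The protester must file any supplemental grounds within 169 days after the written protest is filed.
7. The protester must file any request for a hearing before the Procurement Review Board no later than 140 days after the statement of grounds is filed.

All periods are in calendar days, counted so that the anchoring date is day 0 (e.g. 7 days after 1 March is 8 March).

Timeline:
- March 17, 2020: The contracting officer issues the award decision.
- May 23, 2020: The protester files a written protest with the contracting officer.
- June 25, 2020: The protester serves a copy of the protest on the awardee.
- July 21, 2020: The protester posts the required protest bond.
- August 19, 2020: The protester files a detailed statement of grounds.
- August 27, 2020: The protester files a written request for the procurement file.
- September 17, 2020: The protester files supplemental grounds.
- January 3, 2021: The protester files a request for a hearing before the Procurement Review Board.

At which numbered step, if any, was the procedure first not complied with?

None — every step was satisfied

(1) due by March 17, 2020 + 68 days = May 24, 2020; done May 23, 2020 — timely.
(2) due by June 7, 2020 + 23 days = June 30, 2020; done June 25, 2020 — timely.
(3) the permitted window runs from June 25, 2020 + 10 = July 5, 2020 to June 25, 2020 + 31 = July 26, 2020; July 21, 2020 falls inside that range.
(4) due by August 5, 2020 + 23 days = August 28, 2020; done August 19, 2020 — timely.
(5) permitted from August 19, 2020 + 7 days = August 26, 2020 onward; done August 27, 2020, after the minimum wait.
(6) due by May 23, 2020 + 169 days = November 8, 2020; September 17, 2020 is within that limit.
(7) due by August 19, 2020 + 140 days = January 6, 2021; completed January 3, 2021, before the deadline.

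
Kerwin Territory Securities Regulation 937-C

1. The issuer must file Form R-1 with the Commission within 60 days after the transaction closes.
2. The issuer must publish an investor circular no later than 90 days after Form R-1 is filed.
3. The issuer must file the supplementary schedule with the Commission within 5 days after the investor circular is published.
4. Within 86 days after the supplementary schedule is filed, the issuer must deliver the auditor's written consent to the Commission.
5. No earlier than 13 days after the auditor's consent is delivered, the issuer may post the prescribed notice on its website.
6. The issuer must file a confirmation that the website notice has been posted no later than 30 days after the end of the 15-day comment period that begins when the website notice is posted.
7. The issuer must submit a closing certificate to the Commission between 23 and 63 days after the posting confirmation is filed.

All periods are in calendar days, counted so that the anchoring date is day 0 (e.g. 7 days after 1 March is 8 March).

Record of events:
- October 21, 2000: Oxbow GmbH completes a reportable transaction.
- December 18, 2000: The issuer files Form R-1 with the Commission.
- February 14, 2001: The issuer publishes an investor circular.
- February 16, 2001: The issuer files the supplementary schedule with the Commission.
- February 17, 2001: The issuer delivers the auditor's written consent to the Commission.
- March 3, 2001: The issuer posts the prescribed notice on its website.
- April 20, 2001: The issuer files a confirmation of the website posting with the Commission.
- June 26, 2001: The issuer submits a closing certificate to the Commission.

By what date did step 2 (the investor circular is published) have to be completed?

Step 2 runs from December 18, 2000, when Form R-1 is filed. 90 days after December 18, 2000 is March 18, 2001.

March 18, 2001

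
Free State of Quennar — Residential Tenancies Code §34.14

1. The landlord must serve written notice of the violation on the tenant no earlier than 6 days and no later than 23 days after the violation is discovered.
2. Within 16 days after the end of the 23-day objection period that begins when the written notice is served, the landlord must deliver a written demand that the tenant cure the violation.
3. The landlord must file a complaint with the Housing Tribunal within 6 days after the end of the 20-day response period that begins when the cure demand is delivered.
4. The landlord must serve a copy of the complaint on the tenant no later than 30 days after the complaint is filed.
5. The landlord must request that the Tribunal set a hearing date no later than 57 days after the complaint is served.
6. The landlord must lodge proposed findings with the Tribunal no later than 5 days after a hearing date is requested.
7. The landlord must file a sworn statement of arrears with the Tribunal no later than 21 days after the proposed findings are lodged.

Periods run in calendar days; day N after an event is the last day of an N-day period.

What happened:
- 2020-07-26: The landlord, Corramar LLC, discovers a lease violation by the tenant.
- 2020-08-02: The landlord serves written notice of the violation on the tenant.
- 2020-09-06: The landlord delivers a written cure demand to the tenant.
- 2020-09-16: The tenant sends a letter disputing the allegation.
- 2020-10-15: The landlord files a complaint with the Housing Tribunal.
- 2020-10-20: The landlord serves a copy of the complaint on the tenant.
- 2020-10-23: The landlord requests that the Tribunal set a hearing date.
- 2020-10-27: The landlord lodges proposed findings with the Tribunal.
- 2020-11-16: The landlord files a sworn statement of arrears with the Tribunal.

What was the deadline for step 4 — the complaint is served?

Step 4 runs from 2020-10-15, when the complaint is filed. 30 days after 2020-10-15 is 2020-11-14.

2020-11-14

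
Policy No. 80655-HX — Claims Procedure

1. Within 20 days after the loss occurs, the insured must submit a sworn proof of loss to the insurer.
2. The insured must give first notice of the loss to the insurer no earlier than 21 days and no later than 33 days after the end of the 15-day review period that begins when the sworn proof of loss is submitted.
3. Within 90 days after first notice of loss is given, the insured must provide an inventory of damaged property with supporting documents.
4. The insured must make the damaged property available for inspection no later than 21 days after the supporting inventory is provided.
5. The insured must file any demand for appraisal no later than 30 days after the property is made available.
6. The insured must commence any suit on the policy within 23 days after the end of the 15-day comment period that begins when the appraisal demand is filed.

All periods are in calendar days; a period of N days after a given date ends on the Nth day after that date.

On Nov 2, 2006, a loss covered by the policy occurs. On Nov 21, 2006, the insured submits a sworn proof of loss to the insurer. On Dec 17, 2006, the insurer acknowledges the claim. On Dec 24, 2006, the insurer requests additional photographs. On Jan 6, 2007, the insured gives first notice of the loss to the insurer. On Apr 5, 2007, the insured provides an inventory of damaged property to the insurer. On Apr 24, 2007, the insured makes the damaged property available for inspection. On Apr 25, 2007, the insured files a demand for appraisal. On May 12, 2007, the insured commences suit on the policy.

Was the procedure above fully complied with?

Yes

Step 1 — counting 20 days from Nov 2, 2006 (when the loss occurs) gives a deadline of Nov 22, 2006; Nov 21, 2006 is within that limit.
Step 2 — 21 and 33 days from Dec 6, 2006 (end of the 15-day review period, which began when the sworn proof of loss is submitted on Nov 21, 2006) are Dec 27, 2006 and Jan 8, 2007 respectively; Jan 6, 2007 falls inside that range.
Step 3 — counting 90 days from Jan 6, 2007 (when first notice of loss is given) gives a deadline of Apr 6, 2007; completed Apr 5, 2007, before the deadline.
Step 4 — counting 21 days from Apr 5, 2007 (when the supporting inventory is provided) gives a deadline of Apr 26, 2007; Apr 24, 2007 is within that limit.
Step 5 — counting 30 days from Apr 24, 2007 (when the property is made available) gives a deadline of May 24, 2007; completed Apr 25, 2007, before the deadline.
Step 6 — counting 23 days from May 10, 2007 (end of the 15-day comment period, which began when the appraisal demand is filed on Apr 25, 2007) gives a deadline of Jun 2, 2007; done May 12, 2007 — timely.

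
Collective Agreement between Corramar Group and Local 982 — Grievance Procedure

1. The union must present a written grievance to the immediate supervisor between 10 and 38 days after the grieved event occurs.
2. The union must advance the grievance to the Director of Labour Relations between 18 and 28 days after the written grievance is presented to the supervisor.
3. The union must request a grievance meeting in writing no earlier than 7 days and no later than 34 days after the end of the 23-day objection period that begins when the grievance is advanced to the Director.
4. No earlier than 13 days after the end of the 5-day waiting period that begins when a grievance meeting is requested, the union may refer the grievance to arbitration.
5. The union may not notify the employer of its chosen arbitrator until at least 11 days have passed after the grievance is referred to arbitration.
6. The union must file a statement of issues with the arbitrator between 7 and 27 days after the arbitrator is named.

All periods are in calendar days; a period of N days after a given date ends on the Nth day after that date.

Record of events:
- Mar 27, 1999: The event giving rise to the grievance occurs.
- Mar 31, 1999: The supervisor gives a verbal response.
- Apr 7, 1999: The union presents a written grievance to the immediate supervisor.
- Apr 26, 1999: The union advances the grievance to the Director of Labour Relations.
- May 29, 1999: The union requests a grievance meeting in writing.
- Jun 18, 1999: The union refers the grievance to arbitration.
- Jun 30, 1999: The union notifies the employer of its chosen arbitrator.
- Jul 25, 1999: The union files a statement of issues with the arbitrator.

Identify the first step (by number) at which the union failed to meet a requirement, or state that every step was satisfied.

Step 1: the window is 10–38 days after Mar 27, 1999 (when the grieved event occurs), so Apr 6, 1999 through May 4, 1999; done Apr 7, 1999 — within the window.
Step 2: the window is 18–28 days after Apr 7, 1999 (when the written grievance is presented to the supervisor), so Apr 25, 1999 through May 5, 1999; Apr 26, 1999 falls inside that range.
Step 3: the window is 7–34 days after May 19, 1999 (end of the 23-day objection period, which began when the grievance is advanced to the Director on Apr 26, 1999), so May 26, 1999 through Jun 22, 1999; done May 29, 1999 — within the window.
Step 4: the earliest permitted date is 13 days after Jun 3, 1999 (end of the 5-day waiting period, which began when a grievance meeting is requested on May 29, 1999), i.e. Jun 16, 1999; done Jun 18, 1999, after the minimum wait.
Step 5: the earliest permitted date is 11 days after Jun 18, 1999 (when the grievance is referred to arbitration), i.e. Jun 29, 1999; Jun 30, 1999 is on or after that date.
Step 6: the window is 7–27 days after Jun 30, 1999 (when the arbitrator is named), so Jul 7, 1999 through Jul 27, 1999; Jul 25, 1999 falls inside that range.

None — every step was satisfied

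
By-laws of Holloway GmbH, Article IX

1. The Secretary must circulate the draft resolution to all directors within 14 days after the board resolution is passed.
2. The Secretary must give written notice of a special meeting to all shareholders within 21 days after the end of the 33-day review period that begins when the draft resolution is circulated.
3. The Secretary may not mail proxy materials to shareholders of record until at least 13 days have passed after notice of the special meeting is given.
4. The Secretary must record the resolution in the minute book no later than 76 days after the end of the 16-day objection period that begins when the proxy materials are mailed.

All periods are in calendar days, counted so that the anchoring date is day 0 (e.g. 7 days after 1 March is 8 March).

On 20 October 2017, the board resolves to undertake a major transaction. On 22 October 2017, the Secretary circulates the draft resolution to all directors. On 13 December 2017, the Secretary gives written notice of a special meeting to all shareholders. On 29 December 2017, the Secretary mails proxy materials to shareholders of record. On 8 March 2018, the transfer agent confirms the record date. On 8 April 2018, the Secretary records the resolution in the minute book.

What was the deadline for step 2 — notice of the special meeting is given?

15 December 2017

The draft resolution is circulated on 22 October 2017; the 33-day review period therefore ends 24 November 2017, and step 2 runs from that date. 21 days after 24 November 2017 is 15 December 2017.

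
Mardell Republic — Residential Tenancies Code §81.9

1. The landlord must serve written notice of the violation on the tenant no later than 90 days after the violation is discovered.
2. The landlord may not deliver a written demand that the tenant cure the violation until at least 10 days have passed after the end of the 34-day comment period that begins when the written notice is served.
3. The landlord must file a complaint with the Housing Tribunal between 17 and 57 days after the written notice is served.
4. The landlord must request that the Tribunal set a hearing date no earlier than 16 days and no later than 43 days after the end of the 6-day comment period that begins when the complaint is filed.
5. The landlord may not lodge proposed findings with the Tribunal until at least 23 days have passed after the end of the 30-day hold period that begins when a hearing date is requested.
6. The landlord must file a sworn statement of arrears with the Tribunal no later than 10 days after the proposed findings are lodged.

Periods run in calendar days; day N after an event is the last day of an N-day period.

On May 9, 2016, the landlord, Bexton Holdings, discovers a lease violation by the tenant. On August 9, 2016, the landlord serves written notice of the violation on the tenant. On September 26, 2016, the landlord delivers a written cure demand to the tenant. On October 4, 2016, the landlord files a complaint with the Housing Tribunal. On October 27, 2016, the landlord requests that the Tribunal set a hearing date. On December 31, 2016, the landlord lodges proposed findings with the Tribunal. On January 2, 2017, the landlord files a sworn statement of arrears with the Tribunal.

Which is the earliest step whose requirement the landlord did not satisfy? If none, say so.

Step 1

Step 1 — counting 90 days from May 9, 2016 (when the violation is discovered) gives a deadline of August 7, 2016; done August 9, 2016 — 2 days late.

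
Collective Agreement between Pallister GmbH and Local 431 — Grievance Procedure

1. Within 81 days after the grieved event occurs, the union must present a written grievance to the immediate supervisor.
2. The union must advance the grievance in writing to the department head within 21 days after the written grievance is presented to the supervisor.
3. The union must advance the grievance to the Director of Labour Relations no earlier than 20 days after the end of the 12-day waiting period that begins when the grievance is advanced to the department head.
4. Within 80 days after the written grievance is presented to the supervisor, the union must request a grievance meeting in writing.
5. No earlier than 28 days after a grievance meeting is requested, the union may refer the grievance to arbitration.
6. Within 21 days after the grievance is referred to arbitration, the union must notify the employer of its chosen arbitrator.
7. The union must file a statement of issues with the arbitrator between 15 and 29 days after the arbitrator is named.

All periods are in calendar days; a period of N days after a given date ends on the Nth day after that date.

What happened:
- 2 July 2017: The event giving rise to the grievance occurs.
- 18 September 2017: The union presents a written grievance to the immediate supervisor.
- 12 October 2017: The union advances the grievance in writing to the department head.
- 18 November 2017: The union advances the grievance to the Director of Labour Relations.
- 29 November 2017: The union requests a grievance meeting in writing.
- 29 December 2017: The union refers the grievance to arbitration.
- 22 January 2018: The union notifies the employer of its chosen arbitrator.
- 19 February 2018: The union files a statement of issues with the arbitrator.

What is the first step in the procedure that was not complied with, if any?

Step 2

Step 1 — counting 81 days from 2 July 2017 (when the grieved event occurs) gives a deadline of 21 September 2017; completed 18 September 2017, before the deadline.
Step 2 — counting 21 days from 18 September 2017 (when the written grievance is presented to the supervisor) gives a deadline of 9 October 2017; not done until 12 October 2017, 3 days after the deadline.
Later steps need not be reached.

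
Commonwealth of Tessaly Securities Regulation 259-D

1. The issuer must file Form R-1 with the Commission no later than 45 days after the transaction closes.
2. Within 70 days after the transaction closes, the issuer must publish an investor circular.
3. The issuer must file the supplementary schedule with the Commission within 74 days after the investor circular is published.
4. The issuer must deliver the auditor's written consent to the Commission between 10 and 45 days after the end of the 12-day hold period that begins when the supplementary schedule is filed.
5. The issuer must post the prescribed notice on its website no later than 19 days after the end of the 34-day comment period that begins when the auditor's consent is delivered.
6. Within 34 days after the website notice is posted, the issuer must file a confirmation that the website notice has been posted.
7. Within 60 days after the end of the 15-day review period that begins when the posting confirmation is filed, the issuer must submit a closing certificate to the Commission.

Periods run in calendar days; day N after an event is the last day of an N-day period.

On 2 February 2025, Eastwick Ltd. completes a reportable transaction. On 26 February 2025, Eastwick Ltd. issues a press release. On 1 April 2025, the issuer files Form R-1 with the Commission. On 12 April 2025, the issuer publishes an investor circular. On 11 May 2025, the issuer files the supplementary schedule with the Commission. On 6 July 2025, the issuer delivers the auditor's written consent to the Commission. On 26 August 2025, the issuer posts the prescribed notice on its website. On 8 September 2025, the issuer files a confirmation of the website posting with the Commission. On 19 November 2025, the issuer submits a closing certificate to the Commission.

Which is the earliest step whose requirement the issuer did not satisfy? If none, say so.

Step 1

(1) due by 2 February 2025 + 45 days = 19 March 2025; done 1 April 2025 — 13 days late.
The procedure was therefore not followed at step 1.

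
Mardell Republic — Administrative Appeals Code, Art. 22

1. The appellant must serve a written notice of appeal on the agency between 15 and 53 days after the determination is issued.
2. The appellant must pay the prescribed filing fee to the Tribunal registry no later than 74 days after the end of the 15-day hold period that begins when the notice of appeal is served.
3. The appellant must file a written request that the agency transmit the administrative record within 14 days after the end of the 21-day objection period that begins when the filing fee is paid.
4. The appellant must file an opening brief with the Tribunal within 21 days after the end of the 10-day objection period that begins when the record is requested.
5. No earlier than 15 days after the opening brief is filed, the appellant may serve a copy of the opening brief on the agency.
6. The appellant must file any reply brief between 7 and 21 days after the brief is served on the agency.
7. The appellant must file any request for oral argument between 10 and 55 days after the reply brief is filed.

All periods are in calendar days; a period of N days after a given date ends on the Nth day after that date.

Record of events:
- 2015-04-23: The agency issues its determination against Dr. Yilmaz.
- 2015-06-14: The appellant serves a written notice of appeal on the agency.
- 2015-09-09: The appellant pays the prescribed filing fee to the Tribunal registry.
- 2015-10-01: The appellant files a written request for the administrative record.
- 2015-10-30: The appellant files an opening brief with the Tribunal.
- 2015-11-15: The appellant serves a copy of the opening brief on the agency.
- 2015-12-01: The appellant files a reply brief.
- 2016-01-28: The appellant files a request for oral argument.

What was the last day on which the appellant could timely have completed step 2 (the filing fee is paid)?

2015-09-11

The notice of appeal is served on 2015-06-14; the 15-day hold period therefore ends 2015-06-29, and step 2 runs from that date. 74 days after 2015-06-29 is 2015-09-11.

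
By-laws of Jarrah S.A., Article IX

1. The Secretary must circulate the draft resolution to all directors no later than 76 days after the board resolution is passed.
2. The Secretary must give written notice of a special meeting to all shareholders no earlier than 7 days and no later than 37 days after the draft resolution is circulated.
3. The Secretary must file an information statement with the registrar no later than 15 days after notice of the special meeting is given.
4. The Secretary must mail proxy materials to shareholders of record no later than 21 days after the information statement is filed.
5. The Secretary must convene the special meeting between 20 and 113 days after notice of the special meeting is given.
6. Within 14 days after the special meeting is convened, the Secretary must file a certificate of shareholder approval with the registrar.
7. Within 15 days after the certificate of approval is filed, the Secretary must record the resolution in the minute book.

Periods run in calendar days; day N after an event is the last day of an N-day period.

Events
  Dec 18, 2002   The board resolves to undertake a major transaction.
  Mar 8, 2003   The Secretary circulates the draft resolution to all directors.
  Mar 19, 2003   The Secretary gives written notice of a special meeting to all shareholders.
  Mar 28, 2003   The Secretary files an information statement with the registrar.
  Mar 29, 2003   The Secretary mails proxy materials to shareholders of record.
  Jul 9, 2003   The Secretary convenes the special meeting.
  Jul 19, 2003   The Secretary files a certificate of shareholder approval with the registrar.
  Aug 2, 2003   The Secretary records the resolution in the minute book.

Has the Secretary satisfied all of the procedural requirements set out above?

(1) due by Dec 18, 2002 + 76 days = Mar 4, 2003; not done until Mar 8, 2003, 4 days after the deadline.
Later steps need not be reached.

No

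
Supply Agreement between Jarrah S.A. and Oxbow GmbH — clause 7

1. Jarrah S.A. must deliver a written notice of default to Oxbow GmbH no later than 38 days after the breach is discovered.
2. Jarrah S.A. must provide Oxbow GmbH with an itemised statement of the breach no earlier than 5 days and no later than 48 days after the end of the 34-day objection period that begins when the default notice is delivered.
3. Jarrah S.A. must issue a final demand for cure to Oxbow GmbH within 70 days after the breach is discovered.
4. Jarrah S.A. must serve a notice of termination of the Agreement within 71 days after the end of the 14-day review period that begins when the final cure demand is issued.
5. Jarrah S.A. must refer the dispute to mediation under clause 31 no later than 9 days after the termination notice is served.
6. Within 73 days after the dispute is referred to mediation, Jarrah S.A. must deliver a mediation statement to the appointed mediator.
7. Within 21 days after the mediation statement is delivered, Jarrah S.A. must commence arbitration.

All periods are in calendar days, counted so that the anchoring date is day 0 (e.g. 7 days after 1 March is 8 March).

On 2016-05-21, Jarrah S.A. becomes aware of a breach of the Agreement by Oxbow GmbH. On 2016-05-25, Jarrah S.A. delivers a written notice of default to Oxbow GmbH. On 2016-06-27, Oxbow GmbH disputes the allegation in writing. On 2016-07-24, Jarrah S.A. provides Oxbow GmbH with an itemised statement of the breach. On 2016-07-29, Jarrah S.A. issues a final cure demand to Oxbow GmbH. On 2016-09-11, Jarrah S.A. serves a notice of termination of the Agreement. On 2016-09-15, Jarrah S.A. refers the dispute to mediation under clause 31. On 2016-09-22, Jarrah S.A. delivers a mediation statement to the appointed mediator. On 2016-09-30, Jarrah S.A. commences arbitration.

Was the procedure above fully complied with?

Yes

Step 1: 38 days after 2016-05-21 (when the breach is discovered) is 2016-06-28; done 2016-05-25 — timely.
Step 2: the window is 5–48 days after 2016-06-28 (end of the 34-day objection period, which began when the default notice is delivered on 2016-05-25), so 2016-07-03 through 2016-08-15; done 2016-07-24, which is between those dates.
Step 3: 70 days after 2016-05-21 (when the breach is discovered) is 2016-07-30; done 2016-07-29 — timely.
Step 4: 71 days after 2016-08-12 (end of the 14-day review period, which began when the final cure demand is issued on 2016-07-29) is 2016-10-22; done 2016-09-11 — timely.
Step 5: 9 days after 2016-09-11 (when the termination notice is served) is 2016-09-20; 2016-09-15 is within that limit.
Step 6: 73 days after 2016-09-15 (when the dispute is referred to mediation) is 2016-11-27; completed 2016-09-22, before the deadline.
Step 7: 21 days after 2016-09-22 (when the mediation statement is delivered) is 2016-10-13; completed 2016-09-30, before the deadline.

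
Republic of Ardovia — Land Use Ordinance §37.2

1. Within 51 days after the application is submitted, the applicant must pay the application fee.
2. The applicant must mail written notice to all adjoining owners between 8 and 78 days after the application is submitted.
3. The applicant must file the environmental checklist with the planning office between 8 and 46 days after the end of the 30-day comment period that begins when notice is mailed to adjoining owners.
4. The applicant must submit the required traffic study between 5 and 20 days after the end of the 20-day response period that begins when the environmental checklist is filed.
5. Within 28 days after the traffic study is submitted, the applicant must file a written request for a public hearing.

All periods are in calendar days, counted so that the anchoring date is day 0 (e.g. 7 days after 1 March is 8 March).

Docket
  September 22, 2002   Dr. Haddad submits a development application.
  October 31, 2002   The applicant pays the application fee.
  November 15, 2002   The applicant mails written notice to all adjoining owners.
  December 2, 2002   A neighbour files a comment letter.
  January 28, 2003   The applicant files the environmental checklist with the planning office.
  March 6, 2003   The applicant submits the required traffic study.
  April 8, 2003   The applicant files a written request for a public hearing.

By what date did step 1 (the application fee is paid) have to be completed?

Step 1 runs from September 22, 2002, when the application is submitted. 51 days after September 22, 2002 is November 12, 2002.

November 12, 2002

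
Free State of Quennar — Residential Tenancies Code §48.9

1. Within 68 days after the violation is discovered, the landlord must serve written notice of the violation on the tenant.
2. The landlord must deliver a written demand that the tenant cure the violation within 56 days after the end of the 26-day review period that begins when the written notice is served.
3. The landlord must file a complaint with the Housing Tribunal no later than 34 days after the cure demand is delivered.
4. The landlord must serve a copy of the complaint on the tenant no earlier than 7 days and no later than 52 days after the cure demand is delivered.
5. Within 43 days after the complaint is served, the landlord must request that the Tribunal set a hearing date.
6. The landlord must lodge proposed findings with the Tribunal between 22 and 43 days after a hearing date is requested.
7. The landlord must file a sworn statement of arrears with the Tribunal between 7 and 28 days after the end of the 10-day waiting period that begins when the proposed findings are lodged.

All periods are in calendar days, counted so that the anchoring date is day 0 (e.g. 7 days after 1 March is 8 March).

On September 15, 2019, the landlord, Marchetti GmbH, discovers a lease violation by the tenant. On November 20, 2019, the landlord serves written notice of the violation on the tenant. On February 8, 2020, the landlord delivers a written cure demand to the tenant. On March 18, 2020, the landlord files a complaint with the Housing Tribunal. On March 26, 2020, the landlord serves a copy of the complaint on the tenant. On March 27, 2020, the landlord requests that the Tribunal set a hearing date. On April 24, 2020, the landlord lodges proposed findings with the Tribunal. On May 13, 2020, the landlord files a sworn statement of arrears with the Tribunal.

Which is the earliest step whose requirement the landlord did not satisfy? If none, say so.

Step 1: 68 days after September 15, 2019 (when the violation is discovered) is November 22, 2019; done November 20, 2019 — timely.
Step 2: 56 days after December 16, 2019 (end of the 26-day review period, which began when the written notice is served on November 20, 2019) is February 10, 2020; completed February 8, 2020, before the deadline.
Step 3: 34 days after February 8, 2020 (when the cure demand is delivered) is March 13, 2020; not done until March 18, 2020, 5 days after the deadline.
No need to go further; step 3 was not satisfied.

Step 3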